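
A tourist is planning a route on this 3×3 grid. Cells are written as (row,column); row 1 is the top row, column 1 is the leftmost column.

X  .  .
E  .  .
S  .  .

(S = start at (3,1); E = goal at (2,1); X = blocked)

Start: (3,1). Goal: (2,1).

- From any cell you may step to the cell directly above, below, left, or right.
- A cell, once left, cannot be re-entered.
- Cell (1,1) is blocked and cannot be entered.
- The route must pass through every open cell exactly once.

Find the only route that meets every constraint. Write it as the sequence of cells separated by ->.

Need to visit all 8 open cells exactly once, starting at (3,1) and ending at (2,1).
Route from (3,1): right 2 to (3,3), up 2 to (1,3), left 1 to (1,2), down 1 to (2,2), left 1 to (2,1) — 7 moves in all.
Check: all 8 open cells covered.

(3,1) -> (3,2) -> (3,3) -> (2,3) -> (1,3) -> (1,2) -> (2,2) -> (2,1)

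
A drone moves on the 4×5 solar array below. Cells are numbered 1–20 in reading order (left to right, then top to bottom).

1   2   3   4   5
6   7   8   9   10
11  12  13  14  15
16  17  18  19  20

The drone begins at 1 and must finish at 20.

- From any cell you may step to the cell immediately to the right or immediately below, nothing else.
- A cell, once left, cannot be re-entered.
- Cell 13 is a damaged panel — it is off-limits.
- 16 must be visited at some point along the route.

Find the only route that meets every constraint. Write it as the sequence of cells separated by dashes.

Moves only go right or down, so the column and row indices never decrease.
Route from 1: down 3 to 16, right 4 to 20 — 7 moves in all.
Check: all required cells visited.

1 - 6 - 11 - 16 - 17 - 18 - 19 - 20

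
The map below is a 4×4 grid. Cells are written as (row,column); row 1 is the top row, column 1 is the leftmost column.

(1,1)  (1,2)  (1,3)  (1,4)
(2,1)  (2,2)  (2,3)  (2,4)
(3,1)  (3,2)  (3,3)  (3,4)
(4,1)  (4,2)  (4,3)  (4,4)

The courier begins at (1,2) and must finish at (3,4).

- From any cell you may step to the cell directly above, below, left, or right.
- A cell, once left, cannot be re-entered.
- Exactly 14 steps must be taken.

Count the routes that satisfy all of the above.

Need simple routes of exactly 14 moves from (1,2) to (3,4) (Manhattan distance 4, so 5 moves are spent on a detour and 5 undoing it).
Enumerating: (1,2) (1,1) (2,1) (3,1) (4,1) (4,2) (4,3) (3,3) (3,2) (2,2) (2,3) (1,3) (1,4) (2,4) (3,4) | (1,2) (1,1) (2,1) (2,2) (3,2) (3,1) (4,1) (4,2) (4,3) (3,3) (2,3) (1,3) (1,4) (2,4) (3,4) | (1,2) (1,3) (1,4) (2,4) (2,3) (3,3) (3,2) (2,2) (2,1) (3,1) (4,1) (4,2) (4,3) (4,4) (3,4) | (1,2) (1,3) (1,4) (2,4) (2,3) (2,2) (2,1) (3,1) (4,1) (4,2) (3,2) (3,3) (4,3) (4,4) (3,4).
That gives 4 routes.

4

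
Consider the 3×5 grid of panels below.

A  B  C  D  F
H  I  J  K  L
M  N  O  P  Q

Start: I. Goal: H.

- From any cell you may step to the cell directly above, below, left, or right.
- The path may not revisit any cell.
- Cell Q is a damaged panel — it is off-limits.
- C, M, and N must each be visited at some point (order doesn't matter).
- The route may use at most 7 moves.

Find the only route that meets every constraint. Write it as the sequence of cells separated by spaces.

The 7-move cap with required stops at C, M, N leaves no slack for detours.
Route from I: up 1 to B, right 1 to C, down 2 to O, left 2 to M, up 1 to H — 7 moves in all.
Check: all required cells visited; 7 ≤ 7 moves.

I B C J O N M H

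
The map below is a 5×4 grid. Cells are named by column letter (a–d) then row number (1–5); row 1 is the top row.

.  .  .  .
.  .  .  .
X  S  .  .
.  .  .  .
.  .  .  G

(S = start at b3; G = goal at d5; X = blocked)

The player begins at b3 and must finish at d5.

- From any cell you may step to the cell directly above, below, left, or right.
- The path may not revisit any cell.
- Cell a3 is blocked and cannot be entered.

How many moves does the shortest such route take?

The Manhattan distance from b3 to d5 is |3−5| + |2−4| = 4, so at least 4 moves are needed.
A route of 4 moves achieves this: b3 → b4 → b5 → c5 → d5.
Since 4 matches the lower bound, it is optimal.

4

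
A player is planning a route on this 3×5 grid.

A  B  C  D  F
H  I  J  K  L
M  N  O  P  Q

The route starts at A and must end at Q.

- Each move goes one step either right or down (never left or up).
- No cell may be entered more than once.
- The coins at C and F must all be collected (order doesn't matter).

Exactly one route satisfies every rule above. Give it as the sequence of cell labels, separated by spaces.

A B C D F L Q

Moves only go right or down, so the column and row indices never decrease.
Route from A: right 4 to F, down 2 to Q — 6 moves in all.
Check: all required cells visited.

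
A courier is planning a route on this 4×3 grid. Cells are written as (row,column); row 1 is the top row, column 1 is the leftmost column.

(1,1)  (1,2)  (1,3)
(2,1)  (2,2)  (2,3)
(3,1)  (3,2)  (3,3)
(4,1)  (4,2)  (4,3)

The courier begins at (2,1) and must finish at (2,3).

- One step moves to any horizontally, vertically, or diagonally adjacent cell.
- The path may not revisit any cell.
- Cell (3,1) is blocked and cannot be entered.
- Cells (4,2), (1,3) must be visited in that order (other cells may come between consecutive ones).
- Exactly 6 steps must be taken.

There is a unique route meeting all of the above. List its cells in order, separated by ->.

The waypoints must appear in the order (4,2), (1,3), with no cell reused.
Route from (2,1): down-right 1 to (3,2), down 1 to (4,2), up-right 1 to (3,3), up-left 1 to (2,2), up-right 1 to (1,3), down 1 to (2,3) — 6 moves in all.
Check: order respected ((4,2) at step 2, (1,3) at step 5); 6 moves as required.

(2,1) -> (3,2) -> (4,2) -> (3,3) -> (2,2) -> (1,3) -> (2,3)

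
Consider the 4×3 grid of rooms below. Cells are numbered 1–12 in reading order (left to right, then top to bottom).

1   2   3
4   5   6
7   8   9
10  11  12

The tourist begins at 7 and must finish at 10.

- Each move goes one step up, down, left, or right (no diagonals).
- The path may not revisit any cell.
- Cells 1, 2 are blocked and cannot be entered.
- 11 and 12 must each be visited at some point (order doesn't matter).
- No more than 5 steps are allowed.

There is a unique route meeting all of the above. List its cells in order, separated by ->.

The budget equals the shortest possible length, so every move has to be on a shortest route through the required cells.
Route from 7: right 2 to 9, down 1 to 12, left 2 to 10 — 5 moves in all.
Check: all required cells visited; 5 ≤ 5 moves.

7 -> 8 -> 9 -> 12 -> 11 -> 10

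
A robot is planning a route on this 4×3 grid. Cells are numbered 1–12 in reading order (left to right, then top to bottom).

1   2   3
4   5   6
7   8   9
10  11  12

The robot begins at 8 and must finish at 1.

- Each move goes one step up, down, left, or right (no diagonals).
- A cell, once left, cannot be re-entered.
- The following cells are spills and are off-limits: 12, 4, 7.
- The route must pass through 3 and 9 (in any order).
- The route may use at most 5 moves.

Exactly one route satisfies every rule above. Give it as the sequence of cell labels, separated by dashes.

8 - 9 - 6 - 3 - 2 - 1

The budget equals the shortest possible length, so every move has to be on a shortest route through the required cells.
Route from 8: right to 9, 2× up (reaching 3), 2× left (reaching 1) — 5 moves in all.
Check: all required cells visited; 5 ≤ 5 moves.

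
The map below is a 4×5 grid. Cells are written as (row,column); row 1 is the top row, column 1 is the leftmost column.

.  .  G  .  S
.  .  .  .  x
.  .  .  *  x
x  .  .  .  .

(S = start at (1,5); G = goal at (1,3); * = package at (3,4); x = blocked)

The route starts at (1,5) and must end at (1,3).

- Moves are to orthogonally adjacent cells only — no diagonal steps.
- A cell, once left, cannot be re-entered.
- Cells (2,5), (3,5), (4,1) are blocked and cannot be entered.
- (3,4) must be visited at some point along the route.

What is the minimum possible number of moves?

6

Any route passes through (3,4) somewhere between (1,5) and (1,3). Summing Manhattan distances along the two legs ((1,5) → (3,4) → (1,3)) gives a lower bound of 3 + 3 = 6 moves.
A route of 6 moves achieves this: (1,5) → (1,4) → (2,4) → (3,4) → (3,3) → (2,3) → (1,3).
Since 6 matches the lower bound, it is optimal.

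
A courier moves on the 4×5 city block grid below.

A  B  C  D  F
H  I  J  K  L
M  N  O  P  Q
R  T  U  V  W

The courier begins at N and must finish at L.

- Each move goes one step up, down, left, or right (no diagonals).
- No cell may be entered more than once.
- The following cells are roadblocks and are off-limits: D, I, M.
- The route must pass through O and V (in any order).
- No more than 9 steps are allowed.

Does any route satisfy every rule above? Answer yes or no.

yes

One route that works: N → O → U → V → P → K → L.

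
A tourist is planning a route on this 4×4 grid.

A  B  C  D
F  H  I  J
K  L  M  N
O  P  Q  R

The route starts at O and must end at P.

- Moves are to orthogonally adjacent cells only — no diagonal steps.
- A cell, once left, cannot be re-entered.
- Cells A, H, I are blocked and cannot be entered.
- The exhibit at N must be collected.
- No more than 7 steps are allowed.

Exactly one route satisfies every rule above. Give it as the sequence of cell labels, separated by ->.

O -> K -> L -> M -> N -> R -> Q -> P

The budget equals the shortest possible length, so every move has to be on a shortest route through the required cells.
Route from O: up 1 to K, right 3 to N, down 1 to R, left 2 to P — 7 moves in all.
Check: all required cells visited; 7 ≤ 7 moves.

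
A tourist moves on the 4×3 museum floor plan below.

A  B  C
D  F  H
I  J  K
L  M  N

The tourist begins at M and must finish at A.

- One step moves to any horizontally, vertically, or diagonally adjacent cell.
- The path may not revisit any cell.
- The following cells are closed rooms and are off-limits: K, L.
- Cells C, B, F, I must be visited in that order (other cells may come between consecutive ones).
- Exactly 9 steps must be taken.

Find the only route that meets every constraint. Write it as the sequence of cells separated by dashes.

M - N - J - H - C - B - F - I - D - A

The waypoints must appear in the order C, B, F, I, with no cell reused.
Route from M: right to N, up-left to J, up-right to H, up to C, left to B, down to F, down-left to I, 2× up (reaching A) — 9 moves in all.
Check: order respected (C at step 4, B at step 5, F at step 6, I at step 7); 9 moves as required.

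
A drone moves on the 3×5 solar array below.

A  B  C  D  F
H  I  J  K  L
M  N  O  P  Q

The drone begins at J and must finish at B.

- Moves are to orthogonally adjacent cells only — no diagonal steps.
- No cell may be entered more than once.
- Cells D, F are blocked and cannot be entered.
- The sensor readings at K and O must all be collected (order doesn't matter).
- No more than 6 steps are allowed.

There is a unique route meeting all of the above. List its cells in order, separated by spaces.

J K P O N I B

The 6-move cap with required stops at K, O leaves no slack for detours.
Route from J: right 1 to K, down 1 to P, left 2 to N, up 2 to B — 6 moves in all.
Check: all required cells visited; 6 ≤ 6 moves.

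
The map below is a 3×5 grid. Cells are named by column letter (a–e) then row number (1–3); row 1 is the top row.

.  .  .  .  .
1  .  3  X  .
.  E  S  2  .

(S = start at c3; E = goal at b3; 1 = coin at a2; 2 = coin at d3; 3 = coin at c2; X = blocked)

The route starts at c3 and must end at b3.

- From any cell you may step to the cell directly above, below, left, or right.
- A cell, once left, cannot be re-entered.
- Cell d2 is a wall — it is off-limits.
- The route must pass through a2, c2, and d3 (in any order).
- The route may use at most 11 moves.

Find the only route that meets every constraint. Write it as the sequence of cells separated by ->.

The 11-move cap with required stops at a2, c2, d3 leaves no slack for detours.
Route from c3: right 2 to e3, up 2 to e1, left 2 to c1, down 1 to c2, left 2 to a2, down 1 to a3, right 1 to b3 — 11 moves in all.
Check: all required cells visited; 11 ≤ 11 moves.

c3 -> d3 -> e3 -> e2 -> e1 -> d1 -> c1 -> c2 -> b2 -> a2 -> a3 -> b3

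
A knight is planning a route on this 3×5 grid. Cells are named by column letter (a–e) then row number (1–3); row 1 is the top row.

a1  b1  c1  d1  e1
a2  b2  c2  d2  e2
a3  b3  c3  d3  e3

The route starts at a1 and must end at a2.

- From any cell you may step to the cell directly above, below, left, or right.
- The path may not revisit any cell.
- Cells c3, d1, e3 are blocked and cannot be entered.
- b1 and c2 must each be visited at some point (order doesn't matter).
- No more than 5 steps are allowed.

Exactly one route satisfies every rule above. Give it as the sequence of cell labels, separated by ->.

a1 -> b1 -> c1 -> c2 -> b2 -> a2

The 5-move cap with required stops at b1, c2 leaves no slack for detours.
Route from a1: 2× right (reaching c1), down to c2, 2× left (reaching a2) — 5 moves in all.
Check: all required cells visited; 5 ≤ 5 moves.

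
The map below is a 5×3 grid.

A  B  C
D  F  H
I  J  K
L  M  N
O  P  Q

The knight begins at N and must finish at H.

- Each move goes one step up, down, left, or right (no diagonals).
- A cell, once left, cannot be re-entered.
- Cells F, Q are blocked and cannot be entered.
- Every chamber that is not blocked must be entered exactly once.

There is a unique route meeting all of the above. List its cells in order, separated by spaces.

Need to visit all 13 open cells exactly once, starting at N and ending at H.
Route from N: up 1 to K, left 1 to J, down 2 to P, left 1 to O, up 4 to A, right 2 to C, down 1 to H — 12 moves in all.
Check: all 13 open cells covered.

N K J M P O L I D A B C H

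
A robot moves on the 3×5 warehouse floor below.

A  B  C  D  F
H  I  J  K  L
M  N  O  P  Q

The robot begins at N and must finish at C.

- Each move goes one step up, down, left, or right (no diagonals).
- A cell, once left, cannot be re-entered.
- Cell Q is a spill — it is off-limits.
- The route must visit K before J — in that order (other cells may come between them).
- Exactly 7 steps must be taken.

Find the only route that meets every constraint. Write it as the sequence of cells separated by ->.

N -> O -> P -> K -> J -> I -> B -> C

The waypoints must appear in the order K, J, with no cell reused.
Route from N: right 2 to P, up 1 to K, left 2 to I, up 1 to B, right 1 to C — 7 moves in all.
Check: order respected (K at step 3, J at step 4); 7 moves as required.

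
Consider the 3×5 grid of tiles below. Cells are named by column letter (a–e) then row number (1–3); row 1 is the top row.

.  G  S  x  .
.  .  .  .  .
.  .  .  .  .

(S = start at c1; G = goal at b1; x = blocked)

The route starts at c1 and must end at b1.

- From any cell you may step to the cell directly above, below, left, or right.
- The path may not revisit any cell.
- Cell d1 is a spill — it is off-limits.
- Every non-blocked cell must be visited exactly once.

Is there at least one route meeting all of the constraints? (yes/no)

no

Cell e1 has only one open neighbour but is neither the start nor the goal, so a Hamiltonian route would have to both enter and leave it through the same neighbour — impossible without revisiting.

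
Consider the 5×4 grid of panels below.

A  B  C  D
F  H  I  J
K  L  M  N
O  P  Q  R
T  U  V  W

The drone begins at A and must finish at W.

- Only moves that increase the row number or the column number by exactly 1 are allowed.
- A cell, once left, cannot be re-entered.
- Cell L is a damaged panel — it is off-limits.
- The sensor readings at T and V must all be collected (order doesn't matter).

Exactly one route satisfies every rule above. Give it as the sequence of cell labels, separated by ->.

A -> F -> K -> O -> T -> U -> V -> W

Moves only go right or down, so the column and row indices never decrease.
Route from A: 4× down (reaching T), 3× right (reaching W) — 7 moves in all.
Check: all required cells visited.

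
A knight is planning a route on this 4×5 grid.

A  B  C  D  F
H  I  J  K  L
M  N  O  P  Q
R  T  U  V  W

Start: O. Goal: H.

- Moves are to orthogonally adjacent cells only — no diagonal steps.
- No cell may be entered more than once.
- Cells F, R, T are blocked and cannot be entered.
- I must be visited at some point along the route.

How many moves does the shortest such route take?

3

Any route passes through I somewhere between O and H. Summing Manhattan distances along the two legs (O → I → H) gives a lower bound of 2 + 1 = 3 moves.
A route of 3 moves achieves this: O → J → I → H.
Since 3 matches the lower bound, it is optimal.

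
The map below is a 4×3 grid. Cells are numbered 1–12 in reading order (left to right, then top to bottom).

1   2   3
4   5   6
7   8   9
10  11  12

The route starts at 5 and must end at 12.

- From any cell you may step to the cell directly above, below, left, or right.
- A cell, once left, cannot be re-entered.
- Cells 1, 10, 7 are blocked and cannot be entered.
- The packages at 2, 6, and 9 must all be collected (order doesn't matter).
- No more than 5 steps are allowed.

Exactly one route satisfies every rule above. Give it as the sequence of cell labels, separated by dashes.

The budget equals the shortest possible length, so every move has to be on a shortest route through the required cells.
Route from 5: up to 2, right to 3, 3× down (reaching 12) — 5 moves in all.
Check: all required cells visited; 5 ≤ 5 moves.

5 - 2 - 3 - 6 - 9 - 12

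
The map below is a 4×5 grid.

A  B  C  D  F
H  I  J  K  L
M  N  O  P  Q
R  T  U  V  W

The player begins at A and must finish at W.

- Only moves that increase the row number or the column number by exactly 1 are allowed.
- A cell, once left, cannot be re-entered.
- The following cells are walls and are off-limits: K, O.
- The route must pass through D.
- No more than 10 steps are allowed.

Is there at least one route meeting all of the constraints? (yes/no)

One route that works: A → B → C → D → F → L → Q → W.

yes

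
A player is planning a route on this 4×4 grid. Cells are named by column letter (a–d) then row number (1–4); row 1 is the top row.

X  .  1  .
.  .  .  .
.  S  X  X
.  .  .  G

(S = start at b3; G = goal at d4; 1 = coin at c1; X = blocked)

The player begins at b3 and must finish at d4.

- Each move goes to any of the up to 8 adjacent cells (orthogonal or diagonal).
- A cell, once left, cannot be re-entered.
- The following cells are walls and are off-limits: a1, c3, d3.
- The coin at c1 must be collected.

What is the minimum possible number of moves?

7

Any route passes through c1 somewhere between b3 and d4. Summing Chebyshev distances along the two legs (b3 → c1 → d4) gives a lower bound of 2 + 3 = 5 moves.
That bound ignores the blocked cells. Measuring each leg by the fewest moves that actually steer around them (b3→c1: 2; c1→d4: 4) raises the lower bound to 6.
The shortest route satisfying every rule uses 7 moves: b3 → c2 → c1 → b2 → a3 → b4 → c4 → d4.
The bound of 6 isn't tight here; checking systematically, no route of length 6 through 6 satisfies every constraint, so 7 is the minimum.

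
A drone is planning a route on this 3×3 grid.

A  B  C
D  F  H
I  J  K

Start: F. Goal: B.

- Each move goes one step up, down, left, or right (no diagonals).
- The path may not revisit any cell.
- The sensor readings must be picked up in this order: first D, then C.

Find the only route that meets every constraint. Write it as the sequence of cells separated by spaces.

F D I J K H C B

The waypoints must appear in the order D, C, with no cell reused.
Route from F: left 1 to D, down 1 to I, right 2 to K, up 2 to C, left 1 to B — 7 moves in all.
Check: order respected (D at step 1, C at step 6).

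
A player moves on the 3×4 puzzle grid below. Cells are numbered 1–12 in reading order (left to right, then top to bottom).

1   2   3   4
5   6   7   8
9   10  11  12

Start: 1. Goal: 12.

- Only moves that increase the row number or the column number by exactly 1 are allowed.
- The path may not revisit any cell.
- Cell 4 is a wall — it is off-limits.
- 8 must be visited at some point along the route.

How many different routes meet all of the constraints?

3

A right/down-only route from 1 to 12 makes exactly 2 down-moves and 3 right-moves in some order.
With no other constraints that would be C(5,2) = 10 routes.
Split at 8 and multiply the segment counts (each segment already excludes blocked cells): 1→8: 3; 8→12: 1; product = 3.
That gives 3 routes.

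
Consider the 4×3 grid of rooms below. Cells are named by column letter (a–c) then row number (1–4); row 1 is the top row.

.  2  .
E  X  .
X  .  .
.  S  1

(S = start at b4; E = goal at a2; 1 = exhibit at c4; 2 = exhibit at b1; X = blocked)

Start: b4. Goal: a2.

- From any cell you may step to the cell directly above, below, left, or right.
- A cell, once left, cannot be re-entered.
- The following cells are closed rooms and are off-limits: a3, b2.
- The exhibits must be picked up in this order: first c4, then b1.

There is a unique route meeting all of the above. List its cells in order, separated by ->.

The waypoints must appear in the order c4, b1, with no cell reused.
Route from b4: right to c4, 3× up (reaching c1), 2× left (reaching a1), down to a2 — 7 moves in all.
Check: order respected (1 at step 1, 2 at step 5).

b4 -> c4 -> c3 -> c2 -> c1 -> b1 -> a1 -> a2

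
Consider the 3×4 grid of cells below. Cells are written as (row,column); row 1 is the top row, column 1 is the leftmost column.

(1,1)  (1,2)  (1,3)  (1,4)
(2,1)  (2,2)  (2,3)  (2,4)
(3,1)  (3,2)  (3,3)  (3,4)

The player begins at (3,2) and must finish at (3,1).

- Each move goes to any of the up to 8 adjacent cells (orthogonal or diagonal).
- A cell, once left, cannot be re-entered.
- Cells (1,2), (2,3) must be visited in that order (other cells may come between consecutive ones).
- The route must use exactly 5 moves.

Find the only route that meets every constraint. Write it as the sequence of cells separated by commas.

(3,2), (2,1), (1,2), (2,3), (2,2), (3,1)

The waypoints must appear in the order (1,2), (2,3), with no cell reused.
Route from (3,2): up-left 1 to (2,1), up-right 1 to (1,2), down-right 1 to (2,3), left 1 to (2,2), down-left 1 to (3,1) — 5 moves in all.
Check: order respected ((1,2) at step 2, (2,3) at step 3); 5 moves as required.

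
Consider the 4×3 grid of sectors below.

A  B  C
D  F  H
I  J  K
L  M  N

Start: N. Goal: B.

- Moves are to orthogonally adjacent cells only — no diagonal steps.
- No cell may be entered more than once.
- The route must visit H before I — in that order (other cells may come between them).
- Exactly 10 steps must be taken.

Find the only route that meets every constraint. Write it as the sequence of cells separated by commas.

The waypoints must appear in the order H, I, with no cell reused.
Route from N: 2× up (reaching H), left to F, 2× down (reaching M), left to L, 3× up (reaching A), right to B — 10 moves in all.
Check: order respected (H at step 2, I at step 7); 10 moves as required.

N, K, H, F, J, M, L, I, D, A, B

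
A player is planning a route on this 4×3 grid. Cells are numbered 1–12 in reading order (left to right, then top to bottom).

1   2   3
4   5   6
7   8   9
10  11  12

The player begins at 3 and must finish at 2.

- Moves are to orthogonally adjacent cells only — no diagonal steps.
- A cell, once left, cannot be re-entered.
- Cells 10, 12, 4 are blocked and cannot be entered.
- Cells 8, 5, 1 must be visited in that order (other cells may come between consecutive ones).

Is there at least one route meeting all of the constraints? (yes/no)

no

1 must be visited but has only one open neighbour (2), and it is neither the start nor the goal — the route would have to enter and leave through 2, re-entering it.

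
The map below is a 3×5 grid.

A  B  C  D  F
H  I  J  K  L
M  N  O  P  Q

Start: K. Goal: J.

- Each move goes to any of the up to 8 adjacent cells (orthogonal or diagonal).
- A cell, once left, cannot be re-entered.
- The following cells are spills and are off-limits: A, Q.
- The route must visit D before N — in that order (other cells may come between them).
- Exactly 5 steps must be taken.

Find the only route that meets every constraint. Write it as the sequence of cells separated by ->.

The waypoints must appear in the order D, N, with no cell reused.
Route from K: up to D, left to C, down-left to I, down to N, up-right to J — 5 moves in all.
Check: order respected (D at step 1, N at step 4); 5 moves as required.

K -> D -> C -> I -> N -> J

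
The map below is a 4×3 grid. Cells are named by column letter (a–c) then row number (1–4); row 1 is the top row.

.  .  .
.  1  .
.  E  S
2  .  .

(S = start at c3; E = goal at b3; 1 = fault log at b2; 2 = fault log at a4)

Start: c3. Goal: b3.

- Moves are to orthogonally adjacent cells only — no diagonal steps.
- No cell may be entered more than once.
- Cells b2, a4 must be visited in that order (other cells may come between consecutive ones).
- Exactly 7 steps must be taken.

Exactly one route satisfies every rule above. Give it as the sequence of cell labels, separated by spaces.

c3 c2 b2 a2 a3 a4 b4 b3

The waypoints must appear in the order b2, a4, with no cell reused.
Route from c3: up to c2, 2× left (reaching a2), 2× down (reaching a4), right to b4, up to b3 — 7 moves in all.
Check: order respected (1 at step 2, 2 at step 5); 7 moves as required.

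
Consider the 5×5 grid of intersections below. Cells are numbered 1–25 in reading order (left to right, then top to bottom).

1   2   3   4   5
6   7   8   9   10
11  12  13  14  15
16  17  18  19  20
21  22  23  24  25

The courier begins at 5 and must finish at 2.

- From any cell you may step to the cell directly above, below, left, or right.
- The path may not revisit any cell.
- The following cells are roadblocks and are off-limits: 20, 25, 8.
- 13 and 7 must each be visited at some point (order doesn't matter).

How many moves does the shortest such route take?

7

Any route passes through 13 and 7 in some order between 5 and 2. Summing Manhattan distances along each leg and taking the cheapest ordering (5 → 13 → 7 → 2) gives a lower bound of 4 + 2 + 1 = 7 moves.
A route of 7 moves achieves this: 5 → 10 → 15 → 14 → 13 → 12 → 7 → 2.
Since 7 matches the lower bound, it is optimal.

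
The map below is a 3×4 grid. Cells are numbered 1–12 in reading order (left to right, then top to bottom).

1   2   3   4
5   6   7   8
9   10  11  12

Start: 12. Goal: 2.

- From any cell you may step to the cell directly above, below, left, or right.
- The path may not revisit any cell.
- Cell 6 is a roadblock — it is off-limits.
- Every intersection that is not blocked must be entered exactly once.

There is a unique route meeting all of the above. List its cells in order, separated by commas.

Need to visit all 11 open cells exactly once, starting at 12 and ending at 2.
Cell 5 has only two open neighbours (1 and 9), so the path must pass straight through it: one of those is the cell it's entered from and the other is where it exits.
Route from 12: up 2 to 4, left 1 to 3, down 2 to 11, left 2 to 9, up 2 to 1, right 1 to 2 — 10 moves in all.
Check: all 11 open cells covered.

12, 8, 4, 3, 7, 11, 10, 9, 5, 1, 2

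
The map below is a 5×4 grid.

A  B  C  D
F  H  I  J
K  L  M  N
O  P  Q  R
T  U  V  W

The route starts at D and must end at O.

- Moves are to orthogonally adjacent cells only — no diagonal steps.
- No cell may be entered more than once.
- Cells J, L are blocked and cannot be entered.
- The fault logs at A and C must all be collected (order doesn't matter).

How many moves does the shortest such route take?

6

Any route passes through A and C in some order between D and O. Summing Manhattan distances along each leg and taking the cheapest ordering (D → C → A → O) gives a lower bound of 1 + 2 + 3 = 6 moves.
A route of 6 moves achieves this: D → C → B → A → F → K → O.
Since 6 matches the lower bound, it is optimal.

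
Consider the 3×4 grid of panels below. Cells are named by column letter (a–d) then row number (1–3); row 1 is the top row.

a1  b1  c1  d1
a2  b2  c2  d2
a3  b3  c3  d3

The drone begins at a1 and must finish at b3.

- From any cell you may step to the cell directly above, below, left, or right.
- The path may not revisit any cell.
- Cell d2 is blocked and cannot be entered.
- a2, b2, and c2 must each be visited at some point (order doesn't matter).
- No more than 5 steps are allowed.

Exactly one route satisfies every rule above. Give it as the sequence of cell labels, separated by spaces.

a1 a2 b2 c2 c3 b3

The budget equals the shortest possible length, so every move has to be on a shortest route through the required cells.
Route from a1: down to a2, 2× right (reaching c2), down to c3, left to b3 — 5 moves in all.
Check: all required cells visited; 5 ≤ 5 moves.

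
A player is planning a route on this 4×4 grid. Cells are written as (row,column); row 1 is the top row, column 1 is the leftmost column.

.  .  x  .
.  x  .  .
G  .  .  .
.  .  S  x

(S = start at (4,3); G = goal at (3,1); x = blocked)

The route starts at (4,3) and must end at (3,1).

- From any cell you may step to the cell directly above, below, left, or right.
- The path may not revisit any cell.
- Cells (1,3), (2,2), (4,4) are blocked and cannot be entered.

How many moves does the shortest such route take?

3

The Manhattan distance from (4,3) to (3,1) is |4−3| + |3−1| = 3, so at least 3 moves are needed.
A route of 3 moves achieves this: (4,3) → (3,3) → (3,2) → (3,1).
Since 3 matches the lower bound, it is optimal.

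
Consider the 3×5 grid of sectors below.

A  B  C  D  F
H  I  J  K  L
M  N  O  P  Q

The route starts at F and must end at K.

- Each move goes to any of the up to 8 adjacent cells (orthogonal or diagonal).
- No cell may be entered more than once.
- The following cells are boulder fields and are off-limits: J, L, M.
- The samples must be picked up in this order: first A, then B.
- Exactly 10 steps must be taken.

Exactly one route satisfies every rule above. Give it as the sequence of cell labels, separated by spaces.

The waypoints must appear in the order A, B, with no cell reused.
Route from F: left 2 to C, down-left 1 to I, up-left 1 to A, right 1 to B, down-left 1 to H, down-right 1 to N, right 2 to P, up 1 to K — 10 moves in all.
Check: order respected (A at step 4, B at step 5); 10 moves as required.

F D C I A B H N O P K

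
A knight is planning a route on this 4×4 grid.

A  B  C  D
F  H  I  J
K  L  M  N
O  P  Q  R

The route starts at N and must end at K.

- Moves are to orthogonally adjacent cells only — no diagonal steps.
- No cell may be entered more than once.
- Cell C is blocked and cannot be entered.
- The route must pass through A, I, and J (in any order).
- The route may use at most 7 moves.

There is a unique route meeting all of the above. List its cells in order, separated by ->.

N -> J -> I -> H -> B -> A -> F -> K

The 7-move cap with required stops at A, I, J leaves no slack for detours.
Route from N: up 1 to J, left 2 to H, up 1 to B, left 1 to A, down 2 to K — 7 moves in all.
Check: all required cells visited; 7 ≤ 7 moves.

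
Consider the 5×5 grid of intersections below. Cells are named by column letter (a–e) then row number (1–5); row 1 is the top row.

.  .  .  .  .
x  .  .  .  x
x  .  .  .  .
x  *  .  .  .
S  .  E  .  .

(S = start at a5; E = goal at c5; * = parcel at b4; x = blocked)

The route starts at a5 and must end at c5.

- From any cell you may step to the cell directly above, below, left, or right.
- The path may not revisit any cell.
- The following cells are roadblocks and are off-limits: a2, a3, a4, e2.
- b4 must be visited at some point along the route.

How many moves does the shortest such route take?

4

Any route passes through b4 somewhere between a5 and c5. Summing Manhattan distances along the two legs (a5 → b4 → c5) gives a lower bound of 2 + 2 = 4 moves.
A route of 4 moves achieves this: a5 → b5 → b4 → c4 → c5.
Since 4 matches the lower bound, it is optimal.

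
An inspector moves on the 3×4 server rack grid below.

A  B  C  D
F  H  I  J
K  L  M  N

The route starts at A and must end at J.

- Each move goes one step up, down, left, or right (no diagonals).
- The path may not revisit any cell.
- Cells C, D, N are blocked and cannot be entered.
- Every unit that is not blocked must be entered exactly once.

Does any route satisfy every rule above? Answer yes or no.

yes

One route that works: A → B → H → F → K → L → M → I → J.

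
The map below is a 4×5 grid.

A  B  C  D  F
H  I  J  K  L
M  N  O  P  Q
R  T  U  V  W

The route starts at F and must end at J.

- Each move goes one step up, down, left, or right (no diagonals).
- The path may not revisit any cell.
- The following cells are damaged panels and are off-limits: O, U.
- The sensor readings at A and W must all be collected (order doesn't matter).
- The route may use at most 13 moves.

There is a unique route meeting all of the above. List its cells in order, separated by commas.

F, L, Q, W, V, P, K, D, C, B, A, H, I, J

Any route must reach A and W and still end at J within 13 moves, so the order of the required stops is forced.
Route from F: down 3 to W, left 1 to V, up 3 to D, left 3 to A, down 1 to H, right 2 to J — 13 moves in all.
Check: all required cells visited; 13 ≤ 13 moves.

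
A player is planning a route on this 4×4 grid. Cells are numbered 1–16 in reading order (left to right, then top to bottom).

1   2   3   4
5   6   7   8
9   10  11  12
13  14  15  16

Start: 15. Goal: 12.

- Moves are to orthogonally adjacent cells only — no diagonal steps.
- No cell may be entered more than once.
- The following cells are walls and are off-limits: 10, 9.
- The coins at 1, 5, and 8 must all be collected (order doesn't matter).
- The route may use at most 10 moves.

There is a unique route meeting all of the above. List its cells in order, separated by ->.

The 10-move cap with required stops at 1, 5, 8 leaves no slack for detours.
Route from 15: up 2 to 7, left 2 to 5, up 1 to 1, right 3 to 4, down 2 to 12 — 10 moves in all.
Check: all required cells visited; 10 ≤ 10 moves.

15 -> 11 -> 7 -> 6 -> 5 -> 1 -> 2 -> 3 -> 4 -> 8 -> 12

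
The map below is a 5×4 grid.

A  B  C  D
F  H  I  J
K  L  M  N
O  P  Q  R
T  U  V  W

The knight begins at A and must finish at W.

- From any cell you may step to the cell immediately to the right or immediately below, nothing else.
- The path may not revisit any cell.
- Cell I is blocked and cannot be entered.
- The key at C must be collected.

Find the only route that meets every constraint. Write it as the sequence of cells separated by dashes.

A - B - C - D - J - N - R - W

Moves only go right or down, so the column and row indices never decrease.
Route from A: right 3 to D, down 4 to W — 7 moves in all.
Check: all required cells visited.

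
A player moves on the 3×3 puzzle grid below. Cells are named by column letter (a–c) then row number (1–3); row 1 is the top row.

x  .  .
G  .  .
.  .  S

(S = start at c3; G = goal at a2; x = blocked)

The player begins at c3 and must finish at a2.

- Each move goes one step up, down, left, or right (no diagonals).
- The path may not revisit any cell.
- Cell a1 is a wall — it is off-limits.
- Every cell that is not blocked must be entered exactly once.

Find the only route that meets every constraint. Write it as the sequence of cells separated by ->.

Need to visit all 8 open cells exactly once, starting at c3 and ending at a2.
Cell b1 has only two open neighbours (b2 and c1), so the path must pass straight through it: one of those is the cell it's entered from and the other is where it exits.
Route from c3: up 2 to c1, left 1 to b1, down 2 to b3, left 1 to a3, up 1 to a2 — 7 moves in all.
Check: all 8 open cells covered.

c3 -> c2 -> c1 -> b1 -> b2 -> b3 -> a3 -> a2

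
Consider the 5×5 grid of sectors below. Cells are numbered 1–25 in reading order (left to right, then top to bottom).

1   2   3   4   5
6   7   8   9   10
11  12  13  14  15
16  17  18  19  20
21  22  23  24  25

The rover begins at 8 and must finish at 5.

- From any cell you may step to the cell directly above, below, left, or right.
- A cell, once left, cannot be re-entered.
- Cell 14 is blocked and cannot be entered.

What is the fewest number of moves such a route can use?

The Manhattan distance from 8 to 5 is |2−1| + |3−5| = 3, so at least 3 moves are needed.
A route of 3 moves achieves this: 8 → 3 → 4 → 5.
Since 3 matches the lower bound, it is optimal.

3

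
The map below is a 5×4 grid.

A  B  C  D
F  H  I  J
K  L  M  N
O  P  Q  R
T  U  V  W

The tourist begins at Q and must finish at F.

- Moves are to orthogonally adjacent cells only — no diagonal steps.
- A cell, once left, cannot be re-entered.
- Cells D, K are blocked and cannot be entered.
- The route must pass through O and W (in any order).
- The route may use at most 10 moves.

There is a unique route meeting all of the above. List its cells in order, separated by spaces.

Q R W V U T O P L H F

Any route must reach O and W and still end at F within 10 moves, so the order of the required stops is forced.
Route from Q: right to R, down to W, 3× left (reaching T), up to O, right to P, 2× up (reaching H), left to F — 10 moves in all.
Check: all required cells visited; 10 ≤ 10 moves.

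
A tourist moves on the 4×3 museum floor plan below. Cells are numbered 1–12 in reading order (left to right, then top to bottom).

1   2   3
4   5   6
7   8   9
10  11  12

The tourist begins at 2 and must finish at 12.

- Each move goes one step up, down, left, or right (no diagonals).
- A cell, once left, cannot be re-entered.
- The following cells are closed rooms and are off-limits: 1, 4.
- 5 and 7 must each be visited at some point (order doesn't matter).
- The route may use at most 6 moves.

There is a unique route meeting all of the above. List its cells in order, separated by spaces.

The budget equals the shortest possible length, so every move has to be on a shortest route through the required cells.
Route from 2: down 2 to 8, left 1 to 7, down 1 to 10, right 2 to 12 — 6 moves in all.
Check: all required cells visited; 6 ≤ 6 moves.

2 5 8 7 10 11 12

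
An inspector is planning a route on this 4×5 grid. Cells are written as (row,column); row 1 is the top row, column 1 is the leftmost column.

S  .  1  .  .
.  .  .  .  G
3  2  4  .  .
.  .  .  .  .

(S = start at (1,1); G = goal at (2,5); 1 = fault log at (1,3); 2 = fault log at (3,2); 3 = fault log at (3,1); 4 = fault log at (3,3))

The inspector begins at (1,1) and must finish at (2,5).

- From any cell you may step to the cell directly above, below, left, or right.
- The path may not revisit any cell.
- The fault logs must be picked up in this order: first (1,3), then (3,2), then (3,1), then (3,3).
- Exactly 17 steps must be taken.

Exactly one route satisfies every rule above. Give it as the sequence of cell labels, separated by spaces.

(1,1) (1,2) (1,3) (1,4) (2,4) (2,3) (2,2) (3,2) (3,1) (4,1) (4,2) (4,3) (3,3) (3,4) (4,4) (4,5) (3,5) (2,5)

The waypoints must appear in the order (1,3), (3,2), (3,1), (3,3), with no cell reused.
Route from (1,1): right 3 to (1,4), down 1 to (2,4), left 2 to (2,2), down 1 to (3,2), left 1 to (3,1), down 1 to (4,1), right 2 to (4,3), up 1 to (3,3), right 1 to (3,4), down 1 to (4,4), right 1 to (4,5), up 2 to (2,5) — 17 moves in all.
Check: order respected (1 at step 2, 2 at step 7, 3 at step 8, 4 at step 12); 17 moves as required.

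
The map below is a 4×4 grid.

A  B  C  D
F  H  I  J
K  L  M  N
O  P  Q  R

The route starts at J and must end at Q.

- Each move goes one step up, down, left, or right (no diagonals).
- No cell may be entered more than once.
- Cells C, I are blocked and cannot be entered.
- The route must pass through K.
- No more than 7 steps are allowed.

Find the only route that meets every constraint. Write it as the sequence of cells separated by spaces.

J N M L K O P Q

Any route must reach K and still end at Q within 7 moves, so the order of the required stops is forced.
Route from J: down to N, 3× left (reaching K), down to O, 2× right (reaching Q) — 7 moves in all.
Check: all required cells visited; 7 ≤ 7 moves.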